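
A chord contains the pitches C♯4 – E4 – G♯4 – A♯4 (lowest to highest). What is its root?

A#

C#, E, G#, A# are the tones of an A# half-diminished seventh chord (A#–C#–E–G#), making A# the root.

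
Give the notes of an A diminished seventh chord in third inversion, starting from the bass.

Gb, A, C, Eb

Spelling A diminished seventh: A–C–Eb–Gb. In third inversion the seventh is bass, giving Gb, A, C, Eb from the bottom.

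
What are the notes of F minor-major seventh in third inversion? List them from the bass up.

Spelling F minor-major seventh: F–Ab–C–E. In third inversion the seventh is bass, giving E, F, Ab, C from the bottom.

E, F, Ab, C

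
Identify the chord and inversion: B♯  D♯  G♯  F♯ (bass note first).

G# dominant seventh, first inversion

The pitch classes B#, D#, G#, F# arrange in thirds as G#–B#–D#–F#: a G# dominant seventh chord.
With the third (B#) in the bass, the chord is in first inversion (figured bass 6/5).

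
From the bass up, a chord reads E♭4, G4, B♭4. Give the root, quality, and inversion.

Eb major, root position

The distinct note names are Eb, G, Bb. Stacked in thirds they read Eb–G–Bb, which is a major triad on Eb.
With the root (Eb) in the bass, the chord is in root position (figured bass 5/3).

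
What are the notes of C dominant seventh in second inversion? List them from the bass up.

The chord tones are C–E–G–Bb. With the fifth (G) lowest for second inversion: G, Bb, C, E.

G, Bb, C, E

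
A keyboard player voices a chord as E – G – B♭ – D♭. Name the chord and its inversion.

Reducing to letter names: E, G, Bb, Db. These stack in thirds as E–G–Bb–Db — an E diminished seventh chord.
The lowest note is E, the root of the chord, so this is root position (figured bass 7).

E diminished seventh, root position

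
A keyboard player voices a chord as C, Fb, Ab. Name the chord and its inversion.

The distinct note names are C, Fb, Ab. Stacked in thirds they read Fb–Ab–C, which is an augmented triad on Fb.
C is the fifth of Fb augmented; fifth in the bass means second inversion (figured bass 6/4).

Fb augmented, second inversion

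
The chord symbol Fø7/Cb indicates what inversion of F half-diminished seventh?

Fø7/Cb means F half-diminished seventh with Cb in the bass. Cb is the fifth of F half-diminished seventh (F–Ab–Cb–Eb), so this is second inversion.

second inversion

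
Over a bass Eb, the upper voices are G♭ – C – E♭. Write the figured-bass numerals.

6

The notes Eb, Gb, C stack in thirds as C–Eb–Gb — a C diminished triad. The bass Eb is the third, so this is first inversion: figured 6.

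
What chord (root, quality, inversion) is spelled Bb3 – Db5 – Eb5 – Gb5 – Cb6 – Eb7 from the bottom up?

The pitch classes Bb, Db, Eb, Gb, Cb arrange in thirds as Cb–Eb–Gb–Bb–Db: a Cb major ninth chord.
Bb is the seventh of Cb major ninth; seventh in the bass means third inversion.

Cb major ninth, third inversion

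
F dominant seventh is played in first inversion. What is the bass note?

In first inversion the third is lowest. For F dominant seventh (F–A–C–Eb) that is A.

A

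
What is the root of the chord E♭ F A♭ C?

F

The distinct letter names are Eb, F, Ab, C. Arranged as a stack of thirds they read F–Ab–C–Eb, so F is the root (an F minor seventh chord).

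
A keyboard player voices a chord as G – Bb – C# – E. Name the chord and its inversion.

C# diminished seventh, second inversion

The distinct note names are G, Bb, C#, E. Stacked in thirds they read C#–E–G–Bb, which is a diminished seventh chord on C#.
G is the fifth of C# diminished seventh; fifth in the bass means second inversion (figured bass 4/3).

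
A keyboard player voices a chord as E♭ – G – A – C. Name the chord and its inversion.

A half-diminished seventh, second inversion

Reducing to letter names: Eb, G, A, C. These stack in thirds as A–C–Eb–G — an A half-diminished seventh chord.
Eb is the fifth of A half-diminished seventh; fifth in the bass means second inversion (figured bass 4/3).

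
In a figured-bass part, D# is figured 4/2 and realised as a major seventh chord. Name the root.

The figures 4/2 mean the seventh of the chord is in the bass. If D# is the seventh of a major seventh chord, the root is E (chord tones E–G#–B–D#).

E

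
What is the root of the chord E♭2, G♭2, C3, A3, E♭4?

Reordering Eb, Gb, C, A into stacked thirds gives A–C–Eb–Gb; the bottom of that stack, A, is the root.

A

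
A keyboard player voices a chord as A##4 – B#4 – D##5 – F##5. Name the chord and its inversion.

The distinct note names are A##, B#, D##, F##. Stacked in thirds they read B#–D##–F##–A##, which is a major seventh chord on B#.
With the seventh (A##) in the bass, the chord is in third inversion (figured bass 4/2).

B# major seventh, third inversion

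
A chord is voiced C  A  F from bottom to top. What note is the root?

F

C, A, F are the tones of an F major triad (F–A–C), making F the root.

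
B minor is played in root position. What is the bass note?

B

B minor is B–D–F#. Root position places the root in the bass: B.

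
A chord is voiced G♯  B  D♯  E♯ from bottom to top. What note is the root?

Reordering G#, B, D#, E# into stacked thirds gives E#–G#–B–D#; the bottom of that stack, E#, is the root.

E#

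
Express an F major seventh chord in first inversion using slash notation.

Fmaj7/A

First inversion of F major seventh has the third (A) in the bass. As a slash chord: Fmaj7/A.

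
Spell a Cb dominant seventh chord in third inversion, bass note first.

Bbb, Cb, Eb, Gb

Spelling Cb dominant seventh: Cb–Eb–Gb–Bbb. In third inversion the seventh is bass, giving Bbb, Cb, Eb, Gb from the bottom.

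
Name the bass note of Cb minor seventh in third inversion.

Bbb

In third inversion the seventh is lowest. For Cb minor seventh (Cb–Ebb–Gb–Bbb) that is Bbb.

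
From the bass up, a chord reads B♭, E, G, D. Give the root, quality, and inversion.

E half-diminished seventh, second inversion

Reducing to letter names: Bb, E, G, D. These stack in thirds as E–G–Bb–D — an E half-diminished seventh chord.
The lowest note is Bb, the fifth of the chord, so this is second inversion (figured bass 4/3).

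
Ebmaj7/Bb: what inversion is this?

Ebmaj7/Bb means Eb major seventh with Bb in the bass. Bb is the fifth of Eb major seventh (Eb–G–Bb–D), so this is second inversion.

second inversion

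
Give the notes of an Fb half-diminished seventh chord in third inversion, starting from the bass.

Spelling Fb half-diminished seventh: Fb–Abb–Cbb–Ebb. In third inversion the seventh is bass, giving Ebb, Fb, Abb, Cbb from the bottom.

Ebb, Fb, Abb, Cbb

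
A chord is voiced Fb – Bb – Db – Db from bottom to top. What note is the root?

The distinct letter names are Fb, Bb, Db. Arranged as a stack of thirds they read Bb–Db–Fb, so Bb is the root (a Bb diminished triad).

Bb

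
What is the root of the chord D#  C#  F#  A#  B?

B

The distinct letter names are D#, C#, F#, A#, B. Arranged as a stack of thirds they read B–D#–F#–A#–C#, so B is the root (a B major ninth chord).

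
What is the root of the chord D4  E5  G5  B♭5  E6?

E

The distinct letter names are D, E, G, Bb. Arranged as a stack of thirds they read E–G–Bb–D, so E is the root (an E half-diminished seventh chord).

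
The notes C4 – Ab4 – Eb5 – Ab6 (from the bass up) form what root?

Reordering C, Ab, Eb into stacked thirds gives Ab–C–Eb; the bottom of that stack, Ab, is the root.

Ab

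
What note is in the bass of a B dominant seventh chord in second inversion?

F#

B dominant seventh is B–D#–F#–A. Second inversion places the fifth in the bass: F#.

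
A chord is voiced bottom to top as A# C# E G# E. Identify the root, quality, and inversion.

The distinct note names are A#, C#, E, G#. Stacked in thirds they read A#–C#–E–G#, which is a half-diminished seventh chord on A#.
A# is the root of A# half-diminished seventh; root in the bass means root position (figured bass 7).

A# half-diminished seventh, root position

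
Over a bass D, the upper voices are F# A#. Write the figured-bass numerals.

The notes D, F#, A# stack in thirds as D–F#–A# — a D augmented triad. The bass D is the root, so this is root position: figured 5/3.

5/3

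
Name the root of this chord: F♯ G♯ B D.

F#, G#, B, D are the tones of a G# half-diminished seventh chord (G#–B–D–F#), making G# the root.

G#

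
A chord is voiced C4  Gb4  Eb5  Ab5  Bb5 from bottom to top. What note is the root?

Ab

C, Gb, Eb, Ab, Bb are the tones of an Ab dominant ninth chord (Ab–C–Eb–Gb–Bb), making Ab the root.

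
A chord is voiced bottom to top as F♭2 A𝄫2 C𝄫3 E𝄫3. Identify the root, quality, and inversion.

The pitch classes Fb, Abb, Cbb, Ebb arrange in thirds as Fb–Abb–Cbb–Ebb: an Fb half-diminished seventh chord.
The lowest note is Fb, the root of the chord, so this is root position (figured bass 7).

Fb half-diminished seventh, root position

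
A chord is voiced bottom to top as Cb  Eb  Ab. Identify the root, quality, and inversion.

Ab minor, first inversion

The distinct note names are Cb, Eb, Ab. Stacked in thirds they read Ab–Cb–Eb, which is a minor triad on Ab.
Cb is the third of Ab minor; third in the bass means first inversion (figured bass 6).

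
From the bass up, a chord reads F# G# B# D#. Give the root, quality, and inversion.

Reducing to letter names: F#, G#, B#, D#. These stack in thirds as G#–B#–D#–F# — a G# dominant seventh chord.
The lowest note is F#, the seventh of the chord, so this is third inversion (figured bass 4/2).

G# dominant seventh, third inversion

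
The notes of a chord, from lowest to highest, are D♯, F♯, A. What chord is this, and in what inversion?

The distinct note names are D#, F#, A. Stacked in thirds they read D#–F#–A, which is a diminished triad on D#.
D# is the root of D# diminished; root in the bass means root position (figured bass 5/3).

D# diminished, root position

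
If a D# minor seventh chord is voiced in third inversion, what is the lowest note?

D# minor seventh is D#–F#–A#–C#. Third inversion places the seventh in the bass: C#.

C#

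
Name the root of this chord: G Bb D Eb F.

Eb

Reordering G, Bb, D, Eb, F into stacked thirds gives Eb–G–Bb–D–F; the bottom of that stack, Eb, is the root.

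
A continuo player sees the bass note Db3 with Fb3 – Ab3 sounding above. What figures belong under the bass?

The notes Db, Fb, Ab stack in thirds as Db–Fb–Ab — a Db minor triad. The bass Db is the root, so this is root position: figured 5/3.

5/3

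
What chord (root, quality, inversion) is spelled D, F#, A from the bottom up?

Reducing to letter names: D, F#, A. These stack in thirds as D–F#–A — a D major triad.
D is the root of D major; root in the bass means root position (figured bass 5/3).

D major, root position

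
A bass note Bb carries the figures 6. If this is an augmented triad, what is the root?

Gb

The figures 6 mean the third of the chord is in the bass. If Bb is the third of an augmented triad, the root is Gb (chord tones Gb–Bb–D).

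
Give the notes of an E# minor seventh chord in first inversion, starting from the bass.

G#, B#, D#, E#

E# minor seventh is E#–G#–B#–D#. First inversion puts the third (G#) in the bass, with the remaining tones above: G#, B#, D#, E#.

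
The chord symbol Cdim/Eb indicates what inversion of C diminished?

first inversion

Cdim/Eb means C diminished with Eb in the bass. Eb is the third of C diminished (C–Eb–Gb), so this is first inversion.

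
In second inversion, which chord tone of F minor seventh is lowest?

F minor seventh is F–Ab–C–Eb. Second inversion places the fifth in the bass: C.

C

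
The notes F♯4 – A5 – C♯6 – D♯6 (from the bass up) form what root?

F#, A, C#, D# are the tones of a D# half-diminished seventh chord (D#–F#–A–C#), making D# the root.

D#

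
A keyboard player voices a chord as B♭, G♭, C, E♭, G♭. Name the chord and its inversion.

C half-diminished seventh, third inversion

Reducing to letter names: Bb, Gb, C, Eb. These stack in thirds as C–Eb–Gb–Bb — a C half-diminished seventh chord.
With the seventh (Bb) in the bass, the chord is in third inversion (figured bass 4/2).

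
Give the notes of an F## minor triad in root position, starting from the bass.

F##, A#, C##

Spelling F## minor: F##–A#–C##. In root position the root is bass, giving F##, A#, C## from the bottom.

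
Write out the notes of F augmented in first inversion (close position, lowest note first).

A, C#, F

The chord tones are F–A–C#. With the third (A) lowest for first inversion: A, C#, F.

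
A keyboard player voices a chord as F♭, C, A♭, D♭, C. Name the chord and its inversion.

Reducing to letter names: Fb, C, Ab, Db. These stack in thirds as Db–Fb–Ab–C — a Db minor-major seventh chord.
With the third (Fb) in the bass, the chord is in first inversion (figured bass 6/5).

Db minor-major seventh, first inversion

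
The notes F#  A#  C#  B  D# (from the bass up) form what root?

B

Reordering F#, A#, C#, B, D# into stacked thirds gives B–D#–F#–A#–C#; the bottom of that stack, B, is the root.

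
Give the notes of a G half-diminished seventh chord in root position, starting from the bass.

The chord tones are G–Bb–Db–F. With the root (G) lowest for root position: G, Bb, Db, F.

G, Bb, Db, F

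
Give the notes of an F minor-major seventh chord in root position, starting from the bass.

F, Ab, C, E

F minor-major seventh is F–Ab–C–E. Root position puts the root (F) in the bass, with the remaining tones above: F, Ab, C, E.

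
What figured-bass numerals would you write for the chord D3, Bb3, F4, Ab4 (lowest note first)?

The notes D, Bb, F, Ab stack in thirds as Bb–D–F–Ab — a Bb dominant seventh chord. The bass D is the third, so this is first inversion: figured 6/5.

6/5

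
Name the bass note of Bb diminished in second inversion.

In second inversion the fifth is lowest. For Bb diminished (Bb–Db–Fb) that is Fb.

Fb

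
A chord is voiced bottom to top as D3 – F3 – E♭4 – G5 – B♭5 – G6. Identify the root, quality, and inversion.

The distinct note names are D, F, Eb, G, Bb. Stacked in thirds they read Eb–G–Bb–D–F, which is a major ninth chord on Eb.
The lowest note is D, the seventh of the chord, so this is third inversion.

Eb major ninth, third inversion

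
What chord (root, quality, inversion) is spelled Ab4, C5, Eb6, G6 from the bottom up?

Reducing to letter names: Ab, C, Eb, G. These stack in thirds as Ab–C–Eb–G — an Ab major seventh chord.
With the root (Ab) in the bass, the chord is in root position (figured bass 7).

Ab major seventh, root position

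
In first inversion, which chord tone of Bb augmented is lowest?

D

In first inversion the third is lowest. For Bb augmented (Bb–D–F#) that is D.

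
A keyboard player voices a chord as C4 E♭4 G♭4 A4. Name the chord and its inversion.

The pitch classes C, Eb, Gb, A arrange in thirds as A–C–Eb–Gb: an A diminished seventh chord.
C is the third of A diminished seventh; third in the bass means first inversion (figured bass 6/5).

A diminished seventh, first inversion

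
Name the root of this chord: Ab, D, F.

Ab, D, F are the tones of a D diminished triad (D–F–Ab), making D the root.

D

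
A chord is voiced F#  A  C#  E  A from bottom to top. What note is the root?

F#

The distinct letter names are F#, A, C#, E. Arranged as a stack of thirds they read F#–A–C#–E, so F# is the root (an F# minor seventh chord).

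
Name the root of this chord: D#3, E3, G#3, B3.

E

D#, E, G#, B are the tones of an E major seventh chord (E–G#–B–D#), making E the root.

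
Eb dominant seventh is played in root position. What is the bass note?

Eb

The root of Eb dominant seventh (Eb–G–Bb–Db) is Eb; that is the bass in root position.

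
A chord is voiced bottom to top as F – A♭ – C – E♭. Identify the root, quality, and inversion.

Reducing to letter names: F, Ab, C, Eb. These stack in thirds as F–Ab–C–Eb — an F minor seventh chord.
With the root (F) in the bass, the chord is in root position (figured bass 7).

F minor seventh, root position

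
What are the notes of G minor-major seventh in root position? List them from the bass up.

Spelling G minor-major seventh: G–Bb–D–F#. In root position the root is bass, giving G, Bb, D, F# from the bottom.

G, Bb, D, F#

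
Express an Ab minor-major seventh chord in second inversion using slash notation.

Second inversion of Ab minor-major seventh has the fifth (Eb) in the bass. As a slash chord: Abm(maj7)/Eb.

Abm(maj7)/Eb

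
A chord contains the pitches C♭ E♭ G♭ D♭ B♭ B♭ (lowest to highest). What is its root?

Cb, Eb, Gb, Db, Bb are the tones of a Cb major ninth chord (Cb–Eb–Gb–Bb–Db), making Cb the root.

Cb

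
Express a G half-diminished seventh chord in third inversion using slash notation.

Third inversion of G half-diminished seventh has the seventh (F) in the bass. As a slash chord: Gø7/F.

Gø7/F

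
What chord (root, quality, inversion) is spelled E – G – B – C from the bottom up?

The pitch classes E, G, B, C arrange in thirds as C–E–G–B: a C major seventh chord.
The lowest note is E, the third of the chord, so this is first inversion (figured bass 6/5).

C major seventh, first inversion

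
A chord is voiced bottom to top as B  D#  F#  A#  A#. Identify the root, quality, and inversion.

B major seventh, root position

Reducing to letter names: B, D#, F#, A#. These stack in thirds as B–D#–F#–A# — a B major seventh chord.
With the root (B) in the bass, the chord is in root position (figured bass 7).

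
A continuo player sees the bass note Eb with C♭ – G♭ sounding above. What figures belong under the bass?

The notes Eb, Cb, Gb stack in thirds as Cb–Eb–Gb — a Cb major triad. The bass Eb is the third, so this is first inversion: figured 6.

6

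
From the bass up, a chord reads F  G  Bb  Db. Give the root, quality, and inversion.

Reducing to letter names: F, G, Bb, Db. These stack in thirds as G–Bb–Db–F — a G half-diminished seventh chord.
The lowest note is F, the seventh of the chord, so this is third inversion (figured bass 4/2).

G half-diminished seventh, third inversion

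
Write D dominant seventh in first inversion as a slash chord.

First inversion of D dominant seventh has the third (F#) in the bass. As a slash chord: D7/F#.

D7/F#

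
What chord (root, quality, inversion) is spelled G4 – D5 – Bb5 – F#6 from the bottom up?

G minor-major seventh, root position

Reducing to letter names: G, D, Bb, F#. These stack in thirds as G–Bb–D–F# — a G minor-major seventh chord.
With the root (G) in the bass, the chord is in root position (figured bass 7).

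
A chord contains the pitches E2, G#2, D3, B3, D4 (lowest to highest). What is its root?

The distinct letter names are E, G#, D, B. Arranged as a stack of thirds they read E–G#–B–D, so E is the root (an E dominant seventh chord).

E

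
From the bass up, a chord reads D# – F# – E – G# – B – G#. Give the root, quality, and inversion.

The pitch classes D#, F#, E, G#, B arrange in thirds as E–G#–B–D#–F#: an E major ninth chord.
The lowest note is D#, the seventh of the chord, so this is third inversion.

E major ninth, third inversion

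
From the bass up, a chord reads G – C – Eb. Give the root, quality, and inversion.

The distinct note names are G, C, Eb. Stacked in thirds they read C–Eb–G, which is a minor triad on C.
The lowest note is G, the fifth of the chord, so this is second inversion (figured bass 6/4).

C minor, second inversion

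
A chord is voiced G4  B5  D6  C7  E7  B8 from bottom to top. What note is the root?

C

The distinct letter names are G, B, D, C, E. Arranged as a stack of thirds they read C–E–G–B–D, so C is the root (a C major ninth chord).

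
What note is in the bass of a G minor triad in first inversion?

G minor is G–Bb–D. First inversion places the third in the bass: Bb.

Bb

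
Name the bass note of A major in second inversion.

The fifth of A major (A–C#–E) is E; that is the bass in second inversion.

E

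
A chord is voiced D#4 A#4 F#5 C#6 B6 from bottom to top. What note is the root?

The distinct letter names are D#, A#, F#, C#, B. Arranged as a stack of thirds they read B–D#–F#–A#–C#, so B is the root (a B major ninth chord).

B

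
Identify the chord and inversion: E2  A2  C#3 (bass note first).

A major, second inversion

The distinct note names are E, A, C#. Stacked in thirds they read A–C#–E, which is a major triad on A.
The lowest note is E, the fifth of the chord, so this is second inversion (figured bass 6/4).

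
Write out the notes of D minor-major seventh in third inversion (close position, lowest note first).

The chord tones are D–F–A–C#. With the seventh (C#) lowest for third inversion: C#, D, F, A.

C#, D, F, A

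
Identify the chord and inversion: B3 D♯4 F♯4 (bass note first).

B major, root position

The distinct note names are B, D#, F#. Stacked in thirds they read B–D#–F#, which is a major triad on B.
B is the root of B major; root in the bass means root position (figured bass 5/3).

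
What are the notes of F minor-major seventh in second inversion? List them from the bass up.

C, E, F, Ab

The chord tones are F–Ab–C–E. With the fifth (C) lowest for second inversion: C, E, F, Ab.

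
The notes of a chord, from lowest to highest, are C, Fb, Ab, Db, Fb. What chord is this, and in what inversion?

Reducing to letter names: C, Fb, Ab, Db. These stack in thirds as Db–Fb–Ab–C — a Db minor-major seventh chord.
With the seventh (C) in the bass, the chord is in third inversion (figured bass 4/2).

Db minor-major seventh, third inversion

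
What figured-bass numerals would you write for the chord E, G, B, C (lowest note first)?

The notes E, G, B, C stack in thirds as C–E–G–B — a C major seventh chord. The bass E is the third, so this is first inversion: figured 6/5.

6/5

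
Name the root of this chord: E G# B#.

E, G#, B# are the tones of an E augmented triad (E–G#–B#), making E the root.

E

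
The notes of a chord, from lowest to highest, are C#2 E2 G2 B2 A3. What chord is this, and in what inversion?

A dominant ninth, first inversion

The pitch classes C#, E, G, B, A arrange in thirds as A–C#–E–G–B: an A dominant ninth chord.
The lowest note is C#, the third of the chord, so this is first inversion.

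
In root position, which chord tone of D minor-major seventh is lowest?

D

In root position the root is lowest. For D minor-major seventh (D–F–A–C#) that is D.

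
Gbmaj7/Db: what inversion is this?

Gbmaj7/Db means Gb major seventh with Db in the bass. Db is the fifth of Gb major seventh (Gb–Bb–Db–F), so this is second inversion.

second inversion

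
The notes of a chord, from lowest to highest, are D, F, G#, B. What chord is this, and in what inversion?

Reducing to letter names: D, F, G#, B. These stack in thirds as G#–B–D–F — a G# diminished seventh chord.
The lowest note is D, the fifth of the chord, so this is second inversion (figured bass 4/3).

G# diminished seventh, second inversion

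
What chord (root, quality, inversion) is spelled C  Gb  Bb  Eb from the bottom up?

The distinct note names are C, Gb, Bb, Eb. Stacked in thirds they read C–Eb–Gb–Bb, which is a half-diminished seventh chord on C.
C is the root of C half-diminished seventh; root in the bass means root position (figured bass 7).

C half-diminished seventh, root position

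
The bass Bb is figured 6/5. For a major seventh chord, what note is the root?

The figures 6/5 mean the third of the chord is in the bass. If Bb is the third of a major seventh chord, the root is Gb (chord tones Gb–Bb–Db–F).

Gb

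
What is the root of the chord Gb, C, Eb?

C

The distinct letter names are Gb, C, Eb. Arranged as a stack of thirds they read C–Eb–Gb, so C is the root (a C diminished triad).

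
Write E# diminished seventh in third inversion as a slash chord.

E#dim7/D

Third inversion of E# diminished seventh has the seventh (D) in the bass. As a slash chord: E#dim7/D.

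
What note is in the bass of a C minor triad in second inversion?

G

In second inversion the fifth is lowest. For C minor (C–Eb–G) that is G.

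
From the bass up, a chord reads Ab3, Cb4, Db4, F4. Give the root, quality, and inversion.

Db dominant seventh, second inversion

The distinct note names are Ab, Cb, Db, F. Stacked in thirds they read Db–F–Ab–Cb, which is a dominant seventh chord on Db.
Ab is the fifth of Db dominant seventh; fifth in the bass means second inversion (figured bass 4/3).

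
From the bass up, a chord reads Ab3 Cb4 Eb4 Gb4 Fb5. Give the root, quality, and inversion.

Fb major ninth, first inversion

Reducing to letter names: Ab, Cb, Eb, Gb, Fb. These stack in thirds as Fb–Ab–Cb–Eb–Gb — an Fb major ninth chord.
The lowest note is Ab, the third of the chord, so this is first inversion.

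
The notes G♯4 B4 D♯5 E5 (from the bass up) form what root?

The distinct letter names are G#, B, D#, E. Arranged as a stack of thirds they read E–G#–B–D#, so E is the root (an E major seventh chord).

E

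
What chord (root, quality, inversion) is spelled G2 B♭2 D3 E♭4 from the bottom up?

Eb major seventh, first inversion

The distinct note names are G, Bb, D, Eb. Stacked in thirds they read Eb–G–Bb–D, which is a major seventh chord on Eb.
With the third (G) in the bass, the chord is in first inversion (figured bass 6/5).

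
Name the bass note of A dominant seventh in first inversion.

A dominant seventh is A–C#–E–G. First inversion places the third in the bass: C#.

C#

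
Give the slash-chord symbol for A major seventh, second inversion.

Second inversion of A major seventh has the fifth (E) in the bass. As a slash chord: Amaj7/E.

Amaj7/E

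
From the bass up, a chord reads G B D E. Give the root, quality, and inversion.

E minor seventh, first inversion

The pitch classes G, B, D, E arrange in thirds as E–G–B–D: an E minor seventh chord.
G is the third of E minor seventh; third in the bass means first inversion (figured bass 6/5).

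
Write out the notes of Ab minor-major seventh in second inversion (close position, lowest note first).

Ab minor-major seventh is Ab–Cb–Eb–G. Second inversion puts the fifth (Eb) in the bass, with the remaining tones above: Eb, G, Ab, Cb.

Eb, G, Ab, Cb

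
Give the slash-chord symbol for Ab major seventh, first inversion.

Abmaj7/C

First inversion of Ab major seventh has the third (C) in the bass. As a slash chord: Abmaj7/C.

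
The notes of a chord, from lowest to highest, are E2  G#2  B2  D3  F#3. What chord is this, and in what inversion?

Reducing to letter names: E, G#, B, D, F#. These stack in thirds as E–G#–B–D–F# — an E dominant ninth chord.
With the root (E) in the bass, the chord is in root position.

E dominant ninth, root position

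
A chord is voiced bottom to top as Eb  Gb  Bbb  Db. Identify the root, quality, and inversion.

Eb half-diminished seventh, root position

The distinct note names are Eb, Gb, Bbb, Db. Stacked in thirds they read Eb–Gb–Bbb–Db, which is a half-diminished seventh chord on Eb.
With the root (Eb) in the bass, the chord is in root position (figured bass 7).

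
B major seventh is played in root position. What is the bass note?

The root of B major seventh (B–D#–F#–A#) is B; that is the bass in root position.

B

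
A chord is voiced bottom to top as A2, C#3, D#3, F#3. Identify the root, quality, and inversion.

Reducing to letter names: A, C#, D#, F#. These stack in thirds as D#–F#–A–C# — a D# half-diminished seventh chord.
With the fifth (A) in the bass, the chord is in second inversion (figured bass 4/3).

D# half-diminished seventh, second inversion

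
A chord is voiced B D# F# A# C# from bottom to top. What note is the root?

The distinct letter names are B, D#, F#, A#, C#. Arranged as a stack of thirds they read B–D#–F#–A#–C#, so B is the root (a B major ninth chord).

B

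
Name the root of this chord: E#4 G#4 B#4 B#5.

E#

Reordering E#, G#, B# into stacked thirds gives E#–G#–B#; the bottom of that stack, E#, is the root.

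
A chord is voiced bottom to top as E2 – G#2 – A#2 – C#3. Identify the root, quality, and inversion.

The distinct note names are E, G#, A#, C#. Stacked in thirds they read A#–C#–E–G#, which is a half-diminished seventh chord on A#.
With the fifth (E) in the bass, the chord is in second inversion (figured bass 4/3).

A# half-diminished seventh, second inversion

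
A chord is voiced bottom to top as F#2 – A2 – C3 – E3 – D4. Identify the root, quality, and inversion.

The distinct note names are F#, A, C, E, D. Stacked in thirds they read D–F#–A–C–E, which is a dominant ninth chord on D.
With the third (F#) in the bass, the chord is in first inversion.

D dominant ninth, first inversion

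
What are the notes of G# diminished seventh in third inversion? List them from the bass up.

Spelling G# diminished seventh: G#–B–D–F. In third inversion the seventh is bass, giving F, G#, B, D from the bottom.

F, G#, B, D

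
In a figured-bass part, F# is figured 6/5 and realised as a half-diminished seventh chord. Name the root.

D#

The figures 6/5 mean the third of the chord is in the bass. If F# is the third of a half-diminished seventh chord, the root is D# (chord tones D#–F#–A–C#).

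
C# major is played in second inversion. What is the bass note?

The fifth of C# major (C#–E#–G#) is G#; that is the bass in second inversion.

G#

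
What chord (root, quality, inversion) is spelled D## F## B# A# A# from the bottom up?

Reducing to letter names: D##, F##, B#, A#. These stack in thirds as B#–D##–F##–A# — a B# dominant seventh chord.
With the third (D##) in the bass, the chord is in first inversion (figured bass 6/5).

B# dominant seventh, first inversion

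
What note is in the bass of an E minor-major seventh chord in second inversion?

B

In second inversion the fifth is lowest. For E minor-major seventh (E–G–B–D#) that is B.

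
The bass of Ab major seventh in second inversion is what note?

Eb

Ab major seventh is Ab–C–Eb–G. Second inversion places the fifth in the bass: Eb.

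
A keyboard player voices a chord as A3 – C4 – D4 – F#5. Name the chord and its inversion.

D dominant seventh, second inversion

The distinct note names are A, C, D, F#. Stacked in thirds they read D–F#–A–C, which is a dominant seventh chord on D.
The lowest note is A, the fifth of the chord, so this is second inversion (figured bass 4/3).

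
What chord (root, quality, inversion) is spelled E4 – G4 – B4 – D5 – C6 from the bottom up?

Reducing to letter names: E, G, B, D, C. These stack in thirds as C–E–G–B–D — a C major ninth chord.
E is the third of C major ninth; third in the bass means first inversion.

C major ninth, first inversion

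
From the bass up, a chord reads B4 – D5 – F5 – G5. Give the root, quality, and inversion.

The distinct note names are B, D, F, G. Stacked in thirds they read G–B–D–F, which is a dominant seventh chord on G.
The lowest note is B, the third of the chord, so this is first inversion (figured bass 6/5).

G dominant seventh, first inversion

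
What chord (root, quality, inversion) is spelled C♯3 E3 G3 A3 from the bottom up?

Reducing to letter names: C#, E, G, A. These stack in thirds as A–C#–E–G — an A dominant seventh chord.
With the third (C#) in the bass, the chord is in first inversion (figured bass 6/5).

A dominant seventh, first inversion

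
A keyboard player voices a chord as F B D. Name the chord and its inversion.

B diminished, second inversion

Reducing to letter names: F, B, D. These stack in thirds as B–D–F — a B diminished triad.
The lowest note is F, the fifth of the chord, so this is second inversion (figured bass 6/4).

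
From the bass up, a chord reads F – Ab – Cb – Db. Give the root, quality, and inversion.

Db dominant seventh, first inversion

Reducing to letter names: F, Ab, Cb, Db. These stack in thirds as Db–F–Ab–Cb — a Db dominant seventh chord.
The lowest note is F, the third of the chord, so this is first inversion (figured bass 6/5).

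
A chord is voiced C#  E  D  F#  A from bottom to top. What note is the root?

Reordering C#, E, D, F#, A into stacked thirds gives D–F#–A–C#–E; the bottom of that stack, D, is the root.

D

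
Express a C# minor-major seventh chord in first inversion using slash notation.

C#m(maj7)/E

First inversion of C# minor-major seventh has the third (E) in the bass. As a slash chord: C#m(maj7)/E.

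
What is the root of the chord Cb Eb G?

Cb, Eb, G are the tones of a Cb augmented triad (Cb–Eb–G), making Cb the root.

Cb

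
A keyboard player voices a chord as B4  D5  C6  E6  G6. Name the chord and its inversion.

The distinct note names are B, D, C, E, G. Stacked in thirds they read C–E–G–B–D, which is a major ninth chord on C.
The lowest note is B, the seventh of the chord, so this is third inversion.

C major ninth, third inversion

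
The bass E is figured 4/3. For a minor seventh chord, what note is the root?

A

The figures 4/3 mean the fifth of the chord is in the bass. If E is the fifth of a minor seventh chord, the root is A (chord tones A–C–E–G).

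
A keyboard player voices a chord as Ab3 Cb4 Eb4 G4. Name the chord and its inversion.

The distinct note names are Ab, Cb, Eb, G. Stacked in thirds they read Ab–Cb–Eb–G, which is a minor-major seventh chord on Ab.
With the root (Ab) in the bass, the chord is in root position (figured bass 7).

Ab minor-major seventh, root position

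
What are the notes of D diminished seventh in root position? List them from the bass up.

Spelling D diminished seventh: D–F–Ab–Cb. In root position the root is bass, giving D, F, Ab, Cb from the bottom.

D, F, Ab, Cb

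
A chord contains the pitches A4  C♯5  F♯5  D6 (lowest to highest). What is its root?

Reordering A, C#, F#, D into stacked thirds gives D–F#–A–C#; the bottom of that stack, D, is the root.

D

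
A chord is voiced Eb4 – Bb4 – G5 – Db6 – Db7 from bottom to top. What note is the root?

Eb

The distinct letter names are Eb, Bb, G, Db. Arranged as a stack of thirds they read Eb–G–Bb–Db, so Eb is the root (an Eb dominant seventh chord).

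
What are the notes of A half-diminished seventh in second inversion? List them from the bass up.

Spelling A half-diminished seventh: A–C–Eb–G. In second inversion the fifth is bass, giving Eb, G, A, C from the bottom.

Eb, G, A, C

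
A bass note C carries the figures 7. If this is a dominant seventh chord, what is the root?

C

The figures 7 mean the root of the chord is in the bass. If C is the root of a dominant seventh chord, the root is C (chord tones C–E–G–Bb).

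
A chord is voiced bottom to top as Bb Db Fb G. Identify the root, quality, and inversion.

The pitch classes Bb, Db, Fb, G arrange in thirds as G–Bb–Db–Fb: a G diminished seventh chord.
The lowest note is Bb, the third of the chord, so this is first inversion (figured bass 6/5).

G diminished seventh, first inversion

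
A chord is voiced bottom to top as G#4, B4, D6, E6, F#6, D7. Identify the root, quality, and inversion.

Reducing to letter names: G#, B, D, E, F#. These stack in thirds as E–G#–B–D–F# — an E dominant ninth chord.
G# is the third of E dominant ninth; third in the bass means first inversion.

E dominant ninth, first inversion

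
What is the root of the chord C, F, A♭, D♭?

The distinct letter names are C, F, Ab, Db. Arranged as a stack of thirds they read Db–F–Ab–C, so Db is the root (a Db major seventh chord).

Db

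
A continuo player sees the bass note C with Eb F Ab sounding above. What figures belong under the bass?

4/3

The notes C, Eb, F, Ab stack in thirds as F–Ab–C–Eb — an F minor seventh chord. The bass C is the fifth, so this is second inversion: figured 4/3.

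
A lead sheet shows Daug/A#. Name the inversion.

second inversion

Daug/A# means D augmented with A# in the bass. A# is the fifth of D augmented (D–F#–A#), so this is second inversion.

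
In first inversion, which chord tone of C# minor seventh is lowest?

E

In first inversion the third is lowest. For C# minor seventh (C#–E–G#–B) that is E.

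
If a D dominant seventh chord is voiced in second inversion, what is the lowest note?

D dominant seventh is D–F#–A–C. Second inversion places the fifth in the bass: A.

A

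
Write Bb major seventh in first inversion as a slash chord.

Bbmaj7/D

First inversion of Bb major seventh has the third (D) in the bass. As a slash chord: Bbmaj7/D.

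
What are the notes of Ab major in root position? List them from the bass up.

Ab major is Ab–C–Eb. Root position puts the root (Ab) in the bass, with the remaining tones above: Ab, C, Eb.

Ab, C, Eb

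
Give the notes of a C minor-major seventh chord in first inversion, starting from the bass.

Eb, G, B, C

Spelling C minor-major seventh: C–Eb–G–B. In first inversion the third is bass, giving Eb, G, B, C from the bottom.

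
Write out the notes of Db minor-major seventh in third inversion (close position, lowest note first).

The chord tones are Db–Fb–Ab–C. With the seventh (C) lowest for third inversion: C, Db, Fb, Ab.

C, Db, Fb, Ab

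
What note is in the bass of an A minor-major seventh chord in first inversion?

C

In first inversion the third is lowest. For A minor-major seventh (A–C–E–G#) that is C.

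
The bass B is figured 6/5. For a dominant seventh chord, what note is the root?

G

The figures 6/5 mean the third of the chord is in the bass. If B is the third of a dominant seventh chord, the root is G (chord tones G–B–D–F).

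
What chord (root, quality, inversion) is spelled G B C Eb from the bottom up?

The pitch classes G, B, C, Eb arrange in thirds as C–Eb–G–B: a C minor-major seventh chord.
With the fifth (G) in the bass, the chord is in second inversion (figured bass 4/3).

C minor-major seventh, second inversion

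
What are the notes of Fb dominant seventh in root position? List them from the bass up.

Spelling Fb dominant seventh: Fb–Ab–Cb–Ebb. In root position the root is bass, giving Fb, Ab, Cb, Ebb from the bottom.

Fb, Ab, Cb, Ebb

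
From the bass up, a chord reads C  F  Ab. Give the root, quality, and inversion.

The pitch classes C, F, Ab arrange in thirds as F–Ab–C: an F minor triad.
With the fifth (C) in the bass, the chord is in second inversion (figured bass 6/4).

F minor, second inversion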